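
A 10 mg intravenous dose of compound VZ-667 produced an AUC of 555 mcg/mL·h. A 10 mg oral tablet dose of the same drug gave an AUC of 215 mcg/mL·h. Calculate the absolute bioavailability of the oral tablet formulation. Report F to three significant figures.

F = (AUC_ev / D_ev) / (AUC_iv / D_iv)
  = (215/10) / (555/10)
  = 21.5 / 55.5 = 0.3874

F = 0.387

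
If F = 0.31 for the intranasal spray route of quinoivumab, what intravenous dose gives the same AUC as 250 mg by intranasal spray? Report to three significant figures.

D_iv = 77.5 mg

Systemic exposure from an extravascular dose = F × D_ev, so the equivalent IV dose is F × D_ev.
D_iv = F × D_ev = 0.31 × 250 = 77.5 mg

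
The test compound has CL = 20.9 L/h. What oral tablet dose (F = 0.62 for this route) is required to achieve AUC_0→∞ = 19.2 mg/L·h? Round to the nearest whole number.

Dose = CL × AUC_0→∞ / F
     = 20.9 × 19.2 / 0.62 = 647.226 mg

Dose = 647 mg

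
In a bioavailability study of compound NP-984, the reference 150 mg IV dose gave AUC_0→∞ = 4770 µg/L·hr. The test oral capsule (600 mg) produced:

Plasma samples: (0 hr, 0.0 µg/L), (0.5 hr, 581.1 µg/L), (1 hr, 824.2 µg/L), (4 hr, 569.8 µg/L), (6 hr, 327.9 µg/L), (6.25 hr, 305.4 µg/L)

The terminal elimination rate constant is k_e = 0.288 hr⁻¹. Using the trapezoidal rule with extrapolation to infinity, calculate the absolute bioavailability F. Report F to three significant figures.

F = 0.242

Trapezoidal AUC_0→6.25 (oral capsule):
  [0→0.5]: (0.0+581.1)/2 × 0.5 = 145.275
  [0.5→1]: (581.1+824.2)/2 × 0.5 = 351.325
  [1→4]: (824.2+569.8)/2 × 3 = 2091.0
  [4→6]: (569.8+327.9)/2 × 2 = 897.7
  [6→6.25]: (327.9+305.4)/2 × 0.25 = 79.1625
  Sum = 3564.4625 µg/L·hr
Tail: C_last/k_e = 305.4/0.288 = 1060.417
AUC_0→∞ (oral capsule) = 3564.4625 + 1060.417 = 4624.8795 µg/L·hr
F = (AUC_ev/D_ev)/(AUC_iv/D_iv) = (4624.8795/600)/(4770/150) = 7.7081325/31.8 = 0.2424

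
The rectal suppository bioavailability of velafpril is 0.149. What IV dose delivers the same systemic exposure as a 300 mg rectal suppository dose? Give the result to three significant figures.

Systemic exposure from an extravascular dose = F × D_ev, so the equivalent IV dose is F × D_ev.
D_iv = F × D_ev = 0.149 × 300 = 44.7 mg

D_iv = 44.7 mg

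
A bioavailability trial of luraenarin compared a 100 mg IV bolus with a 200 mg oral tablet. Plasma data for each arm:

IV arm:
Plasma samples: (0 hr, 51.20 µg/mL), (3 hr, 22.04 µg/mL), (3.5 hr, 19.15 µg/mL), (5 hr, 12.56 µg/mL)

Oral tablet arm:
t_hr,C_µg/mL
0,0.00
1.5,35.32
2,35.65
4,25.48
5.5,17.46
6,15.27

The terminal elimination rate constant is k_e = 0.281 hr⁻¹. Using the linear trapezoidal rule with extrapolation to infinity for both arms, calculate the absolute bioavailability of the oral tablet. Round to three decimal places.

F = 0.530

Trapezoidal AUC_0→5 (IV):
  [0→3]: (51.20+22.04)/2 × 3 = 109.86
  [3→3.5]: (22.04+19.15)/2 × 0.5 = 10.2975
  [3.5→5]: (19.15+12.56)/2 × 1.5 = 23.7825
  Sum = 143.94 µg/mL·hr
IV tail: 12.56/0.281 = 44.698; AUC_iv,0→∞ = 143.94 + 44.698 = 188.638 µg/mL·hr
Trapezoidal AUC_0→6 (oral tablet):
  [0→1.5]: (0.00+35.32)/2 × 1.5 = 26.49
  [1.5→2]: (35.32+35.65)/2 × 0.5 = 17.7425
  [2→4]: (35.65+25.48)/2 × 2 = 61.13
  [4→5.5]: (25.48+17.46)/2 × 1.5 = 32.205
  [5.5→6]: (17.46+15.27)/2 × 0.5 = 8.1825
  Sum = 145.75 µg/mL·hr
oral tablet tail: 15.27/0.281 = 54.342; AUC_ev,0→∞ = 145.75 + 54.342 = 200.092 µg/mL·hr
F = (AUC_ev/D_ev)/(AUC_iv/D_iv) = (200.092/200)/(188.638/100) = 1.00046/1.88638 = 0.5304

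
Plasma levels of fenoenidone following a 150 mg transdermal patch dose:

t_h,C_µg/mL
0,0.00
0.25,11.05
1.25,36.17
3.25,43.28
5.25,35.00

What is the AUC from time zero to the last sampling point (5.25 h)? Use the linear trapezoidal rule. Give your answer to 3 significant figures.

Trapezoidal AUC_0→5.25:
  [0→0.25]: (0.00+11.05)/2 × 0.25 = 1.38125
  [0.25→1.25]: (11.05+36.17)/2 × 1 = 23.61
  [1.25→3.25]: (36.17+43.28)/2 × 2 = 79.45
  [3.25→5.25]: (43.28+35.00)/2 × 2 = 78.28
  Sum = 182.72125 µg/mL·h

AUC = 183 µg/mL·h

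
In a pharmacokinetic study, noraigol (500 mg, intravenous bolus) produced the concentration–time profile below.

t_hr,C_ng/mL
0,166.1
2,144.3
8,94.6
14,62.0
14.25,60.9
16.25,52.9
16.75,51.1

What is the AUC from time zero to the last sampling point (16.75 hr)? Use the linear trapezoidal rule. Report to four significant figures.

Trapezoidal AUC_0→16.75:
  [0→2]: (166.1+144.3)/2 × 2 = 310.4
  [2→8]: (144.3+94.6)/2 × 6 = 716.7
  [8→14]: (94.6+62.0)/2 × 6 = 469.8
  [14→14.25]: (62.0+60.9)/2 × 0.25 = 15.3625
  [14.25→16.25]: (60.9+52.9)/2 × 2 = 113.8
  [16.25→16.75]: (52.9+51.1)/2 × 0.5 = 26.0
  Sum = 1652.0625 ng/mL·hr

AUC = 1652 ng/mL·hr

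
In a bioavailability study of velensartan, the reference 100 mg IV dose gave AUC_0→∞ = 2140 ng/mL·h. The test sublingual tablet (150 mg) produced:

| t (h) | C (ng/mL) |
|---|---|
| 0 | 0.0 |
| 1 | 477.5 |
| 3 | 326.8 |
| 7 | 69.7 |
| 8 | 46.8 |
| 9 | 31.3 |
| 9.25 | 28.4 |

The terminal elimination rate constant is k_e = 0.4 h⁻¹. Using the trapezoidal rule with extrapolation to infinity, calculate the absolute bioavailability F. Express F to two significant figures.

F = 0.63

Trapezoidal AUC_0→9.25 (sublingual tablet):
  [0→1]: (0.0+477.5)/2 × 1 = 238.75
  [1→3]: (477.5+326.8)/2 × 2 = 804.3
  [3→7]: (326.8+69.7)/2 × 4 = 793.0
  [7→8]: (69.7+46.8)/2 × 1 = 58.25
  [8→9]: (46.8+31.3)/2 × 1 = 39.05
  [9→9.25]: (31.3+28.4)/2 × 0.25 = 7.4625
  Sum = 1940.8125 ng/mL·h
Tail: C_last/k_e = 28.4/0.4 = 71.000
AUC_0→∞ (sublingual tablet) = 1940.8125 + 71.000 = 2011.8125 ng/mL·h
F = (AUC_ev/D_ev)/(AUC_iv/D_iv) = (2011.8125/150)/(2140/100) = 13.4121/21.4 = 0.6267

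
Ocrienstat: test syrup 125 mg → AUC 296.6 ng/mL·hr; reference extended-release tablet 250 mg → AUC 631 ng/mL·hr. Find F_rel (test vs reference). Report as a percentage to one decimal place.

F_rel = (AUC_test/D_test) / (AUC_ref/D_ref)
      = (296.6/125) / (631/250)
      = 2.3728 / 2.524 = 0.9401 = 94.01%

F_rel = 94.0%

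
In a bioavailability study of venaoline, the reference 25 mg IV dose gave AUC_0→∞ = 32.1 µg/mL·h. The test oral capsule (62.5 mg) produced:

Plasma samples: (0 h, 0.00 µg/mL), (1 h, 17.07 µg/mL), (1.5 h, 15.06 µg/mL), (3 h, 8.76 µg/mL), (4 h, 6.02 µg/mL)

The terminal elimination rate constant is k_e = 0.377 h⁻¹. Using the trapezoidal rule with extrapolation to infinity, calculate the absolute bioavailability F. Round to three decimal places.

Trapezoidal AUC_0→4 (oral capsule):
  [0→1]: (0.00+17.07)/2 × 1 = 8.535
  [1→1.5]: (17.07+15.06)/2 × 0.5 = 8.0325
  [1.5→3]: (15.06+8.76)/2 × 1.5 = 17.865
  [3→4]: (8.76+6.02)/2 × 1 = 7.39
  Sum = 41.8225 µg/mL·h
Tail: C_last/k_e = 6.02/0.377 = 15.968
AUC_0→∞ (oral capsule) = 41.8225 + 15.968 = 57.7905 µg/mL·h
F = (AUC_ev/D_ev)/(AUC_iv/D_iv) = (57.7905/62.5)/(32.1/25) = 0.924648/1.284 = 0.7201

F = 0.720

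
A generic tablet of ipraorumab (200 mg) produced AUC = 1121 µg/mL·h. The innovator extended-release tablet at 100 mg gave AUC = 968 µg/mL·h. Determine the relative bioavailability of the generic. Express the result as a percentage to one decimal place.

F_rel = 57.9%

F_rel = (AUC_test/D_test) / (AUC_ref/D_ref)
      = (1121/200) / (968/100)
      = 5.605 / 9.68 = 0.5790 = 57.90%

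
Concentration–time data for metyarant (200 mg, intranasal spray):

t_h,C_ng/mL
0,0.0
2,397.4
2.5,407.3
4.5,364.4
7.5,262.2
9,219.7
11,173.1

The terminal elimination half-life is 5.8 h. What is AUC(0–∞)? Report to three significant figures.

AUC = 4510 ng/mL·h

Trapezoidal AUC_0→11:
  [0→2]: (0.0+397.4)/2 × 2 = 397.4
  [2→2.5]: (397.4+407.3)/2 × 0.5 = 201.175
  [2.5→4.5]: (407.3+364.4)/2 × 2 = 771.7
  [4.5→7.5]: (364.4+262.2)/2 × 3 = 939.9
  [7.5→9]: (262.2+219.7)/2 × 1.5 = 361.425
  [9→11]: (219.7+173.1)/2 × 2 = 392.8
  Sum = 3064.4 ng/mL·h
k_e = ln2 / t½ = 0.693147 / 5.8 = 0.1195 h^-1
Extrapolated tail: C_last / k_e = 173.1 / 0.1195 = 1448.536
AUC_0→∞ = 3064.4 + 1448.536 = 4512.936 ng/mL·h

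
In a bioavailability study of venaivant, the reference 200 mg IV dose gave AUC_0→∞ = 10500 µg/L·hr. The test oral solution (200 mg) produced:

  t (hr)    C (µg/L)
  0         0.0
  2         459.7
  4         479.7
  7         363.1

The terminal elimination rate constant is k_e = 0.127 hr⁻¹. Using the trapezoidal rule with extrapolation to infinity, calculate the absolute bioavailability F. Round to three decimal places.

F = 0.526

Trapezoidal AUC_0→7 (oral solution):
  [0→2]: (0.0+459.7)/2 × 2 = 459.7
  [2→4]: (459.7+479.7)/2 × 2 = 939.4
  [4→7]: (479.7+363.1)/2 × 3 = 1264.2
  Sum = 2663.3 µg/L·hr
Tail: C_last/k_e = 363.1/0.127 = 2859.055
AUC_0→∞ (oral solution) = 2663.3 + 2859.055 = 5522.355 µg/L·hr
F = (AUC_ev/D_ev)/(AUC_iv/D_iv) = (5522.355/200)/(10500/200) = 27.611775/52.5 = 0.5259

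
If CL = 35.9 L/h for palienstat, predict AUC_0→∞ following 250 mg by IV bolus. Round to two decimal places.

AUC = 6.96 mg/L·h

AUC_0→∞ = Dose_iv / CL
        = 250 / 35.9 = 6.96379 mg/L·h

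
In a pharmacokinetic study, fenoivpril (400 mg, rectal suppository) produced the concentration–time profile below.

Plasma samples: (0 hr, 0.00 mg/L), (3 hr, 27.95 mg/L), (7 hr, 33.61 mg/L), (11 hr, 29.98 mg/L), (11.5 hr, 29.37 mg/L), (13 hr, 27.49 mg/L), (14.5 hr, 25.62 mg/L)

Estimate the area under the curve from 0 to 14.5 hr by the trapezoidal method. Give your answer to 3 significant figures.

AUC = 390 mg/L·hr

Trapezoidal AUC_0→14.5:
  [0→3]: (0.00+27.95)/2 × 3 = 41.925
  [3→7]: (27.95+33.61)/2 × 4 = 123.12
  [7→11]: (33.61+29.98)/2 × 4 = 127.18
  [11→11.5]: (29.98+29.37)/2 × 0.5 = 14.8375
  [11.5→13]: (29.37+27.49)/2 × 1.5 = 42.645
  [13→14.5]: (27.49+25.62)/2 × 1.5 = 39.8325
  Sum = 389.54 mg/L·hr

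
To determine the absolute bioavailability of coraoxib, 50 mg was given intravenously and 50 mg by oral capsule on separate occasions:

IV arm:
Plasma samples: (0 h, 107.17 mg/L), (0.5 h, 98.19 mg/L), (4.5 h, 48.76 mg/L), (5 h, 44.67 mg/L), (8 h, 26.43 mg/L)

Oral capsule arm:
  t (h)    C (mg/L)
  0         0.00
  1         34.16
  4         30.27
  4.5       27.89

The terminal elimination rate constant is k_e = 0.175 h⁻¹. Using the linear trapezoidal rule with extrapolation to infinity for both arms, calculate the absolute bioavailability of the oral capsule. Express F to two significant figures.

Trapezoidal AUC_0→8 (IV):
  [0→0.5]: (107.17+98.19)/2 × 0.5 = 51.34
  [0.5→4.5]: (98.19+48.76)/2 × 4 = 293.9
  [4.5→5]: (48.76+44.67)/2 × 0.5 = 23.3575
  [5→8]: (44.67+26.43)/2 × 3 = 106.65
  Sum = 475.2475 mg/L·h
IV tail: 26.43/0.175 = 151.029; AUC_iv,0→∞ = 475.2475 + 151.029 = 626.2765 mg/L·h
Trapezoidal AUC_0→4.5 (oral capsule):
  [0→1]: (0.00+34.16)/2 × 1 = 17.08
  [1→4]: (34.16+30.27)/2 × 3 = 96.645
  [4→4.5]: (30.27+27.89)/2 × 0.5 = 14.54
  Sum = 128.265 mg/L·h
oral capsule tail: 27.89/0.175 = 159.371; AUC_ev,0→∞ = 128.265 + 159.371 = 287.636 mg/L·h
F = (AUC_ev/D_ev)/(AUC_iv/D_iv) = (287.636/50)/(626.2765/50) = 5.75272/12.52553 = 0.4593

F = 0.46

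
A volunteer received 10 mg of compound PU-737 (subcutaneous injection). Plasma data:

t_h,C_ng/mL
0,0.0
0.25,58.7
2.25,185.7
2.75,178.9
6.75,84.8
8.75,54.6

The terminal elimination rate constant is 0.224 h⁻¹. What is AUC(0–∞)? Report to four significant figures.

Trapezoidal AUC_0→8.75:
  [0→0.25]: (0.0+58.7)/2 × 0.25 = 7.3375
  [0.25→2.25]: (58.7+185.7)/2 × 2 = 244.4
  [2.25→2.75]: (185.7+178.9)/2 × 0.5 = 91.15
  [2.75→6.75]: (178.9+84.8)/2 × 4 = 527.4
  [6.75→8.75]: (84.8+54.6)/2 × 2 = 139.4
  Sum = 1009.6875 ng/mL·h
Extrapolated tail: C_last / k_e = 54.6 / 0.224 = 243.750
AUC_0→∞ = 1009.6875 + 243.750 = 1253.4375 ng/mL·h

AUC = 1253 ng/mL·h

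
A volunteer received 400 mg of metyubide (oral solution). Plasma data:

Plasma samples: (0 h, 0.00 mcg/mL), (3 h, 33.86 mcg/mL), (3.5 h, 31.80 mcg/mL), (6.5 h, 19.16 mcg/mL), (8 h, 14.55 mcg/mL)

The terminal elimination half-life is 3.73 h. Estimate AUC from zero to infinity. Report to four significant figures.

Trapezoidal AUC_0→8:
  [0→3]: (0.00+33.86)/2 × 3 = 50.79
  [3→3.5]: (33.86+31.80)/2 × 0.5 = 16.415
  [3.5→6.5]: (31.80+19.16)/2 × 3 = 76.44
  [6.5→8]: (19.16+14.55)/2 × 1.5 = 25.2825
  Sum = 168.9275 mcg/mL·h
k_e = ln2 / t½ = 0.693147 / 3.73 = 0.1858 h^-1
Extrapolated tail: C_last / k_e = 14.55 / 0.1858 = 78.310
AUC_0→∞ = 168.9275 + 78.310 = 247.2375 mcg/mL·h

AUC = 247.2 mcg/mL·h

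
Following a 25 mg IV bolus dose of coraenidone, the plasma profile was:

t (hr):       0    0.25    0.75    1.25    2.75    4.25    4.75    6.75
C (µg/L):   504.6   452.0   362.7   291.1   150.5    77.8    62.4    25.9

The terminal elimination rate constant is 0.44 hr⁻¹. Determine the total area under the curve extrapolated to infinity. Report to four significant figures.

AUC = 1171 µg/L·hr

Trapezoidal AUC_0→6.75:
  [0→0.25]: (504.6+452.0)/2 × 0.25 = 119.575
  [0.25→0.75]: (452.0+362.7)/2 × 0.5 = 203.675
  [0.75→1.25]: (362.7+291.1)/2 × 0.5 = 163.45
  [1.25→2.75]: (291.1+150.5)/2 × 1.5 = 331.2
  [2.75→4.25]: (150.5+77.8)/2 × 1.5 = 171.225
  [4.25→4.75]: (77.8+62.4)/2 × 0.5 = 35.05
  [4.75→6.75]: (62.4+25.9)/2 × 2 = 88.3
  Sum = 1112.475 µg/L·hr
Extrapolated tail: C_last / k_e = 25.9 / 0.44 = 58.864
AUC_0→∞ = 1112.475 + 58.864 = 1171.339 µg/L·hr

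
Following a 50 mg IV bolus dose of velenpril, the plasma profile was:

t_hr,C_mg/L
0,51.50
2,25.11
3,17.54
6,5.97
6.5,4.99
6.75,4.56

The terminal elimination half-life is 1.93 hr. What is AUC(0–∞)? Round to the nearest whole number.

Trapezoidal AUC_0→6.75:
  [0→2]: (51.50+25.11)/2 × 2 = 76.61
  [2→3]: (25.11+17.54)/2 × 1 = 21.325
  [3→6]: (17.54+5.97)/2 × 3 = 35.265
  [6→6.5]: (5.97+4.99)/2 × 0.5 = 2.74
  [6.5→6.75]: (4.99+4.56)/2 × 0.25 = 1.19375
  Sum = 137.13375 mg/L·hr
k_e = ln2 / t½ = 0.693147 / 1.93 = 0.3591 hr^-1
Extrapolated tail: C_last / k_e = 4.56 / 0.3591 = 12.698
AUC_0→∞ = 137.13375 + 12.698 = 149.83175 mg/L·hr

AUC = 150 mg/L·hr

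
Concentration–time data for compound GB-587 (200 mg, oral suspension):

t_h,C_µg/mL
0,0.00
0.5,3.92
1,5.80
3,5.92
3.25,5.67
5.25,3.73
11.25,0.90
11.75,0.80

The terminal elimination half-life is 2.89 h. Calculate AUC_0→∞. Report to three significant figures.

Trapezoidal AUC_0→11.75:
  [0→0.5]: (0.00+3.92)/2 × 0.5 = 0.98
  [0.5→1]: (3.92+5.80)/2 × 0.5 = 2.43
  [1→3]: (5.80+5.92)/2 × 2 = 11.72
  [3→3.25]: (5.92+5.67)/2 × 0.25 = 1.44875
  [3.25→5.25]: (5.67+3.73)/2 × 2 = 9.4
  [5.25→11.25]: (3.73+0.90)/2 × 6 = 13.89
  [11.25→11.75]: (0.90+0.80)/2 × 0.5 = 0.425
  Sum = 40.29375 µg/mL·h
k_e = ln2 / t½ = 0.693147 / 2.89 = 0.2398 h^-1
Extrapolated tail: C_last / k_e = 0.80 / 0.2398 = 3.336
AUC_0→∞ = 40.29375 + 3.336 = 43.62975 µg/mL·h

AUC = 43.6 µg/mL·h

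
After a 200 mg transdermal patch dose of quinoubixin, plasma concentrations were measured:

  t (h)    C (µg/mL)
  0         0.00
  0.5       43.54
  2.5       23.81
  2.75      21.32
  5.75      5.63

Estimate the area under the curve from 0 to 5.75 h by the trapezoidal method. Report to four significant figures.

Trapezoidal AUC_0→5.75:
  [0→0.5]: (0.00+43.54)/2 × 0.5 = 10.885
  [0.5→2.5]: (43.54+23.81)/2 × 2 = 67.35
  [2.5→2.75]: (23.81+21.32)/2 × 0.25 = 5.64125
  [2.75→5.75]: (21.32+5.63)/2 × 3 = 40.425
  Sum = 124.30125 µg/mL·h

AUC = 124.3 µg/mL·h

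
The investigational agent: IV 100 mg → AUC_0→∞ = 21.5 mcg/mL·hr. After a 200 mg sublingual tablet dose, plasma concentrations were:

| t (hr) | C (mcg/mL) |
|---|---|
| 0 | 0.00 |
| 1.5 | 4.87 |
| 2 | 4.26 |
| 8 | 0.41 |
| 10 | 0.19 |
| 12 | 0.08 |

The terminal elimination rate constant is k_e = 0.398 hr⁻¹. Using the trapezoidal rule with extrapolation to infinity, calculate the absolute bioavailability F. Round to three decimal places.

Trapezoidal AUC_0→12 (sublingual tablet):
  [0→1.5]: (0.00+4.87)/2 × 1.5 = 3.6525
  [1.5→2]: (4.87+4.26)/2 × 0.5 = 2.2825
  [2→8]: (4.26+0.41)/2 × 6 = 14.01
  [8→10]: (0.41+0.19)/2 × 2 = 0.6
  [10→12]: (0.19+0.08)/2 × 2 = 0.27
  Sum = 20.815 mcg/mL·hr
Tail: C_last/k_e = 0.08/0.398 = 0.201
AUC_0→∞ (sublingual tablet) = 20.815 + 0.201 = 21.016 mcg/mL·hr
F = (AUC_ev/D_ev)/(AUC_iv/D_iv) = (21.016/200)/(21.5/100) = 0.10508/0.215 = 0.4887

F = 0.489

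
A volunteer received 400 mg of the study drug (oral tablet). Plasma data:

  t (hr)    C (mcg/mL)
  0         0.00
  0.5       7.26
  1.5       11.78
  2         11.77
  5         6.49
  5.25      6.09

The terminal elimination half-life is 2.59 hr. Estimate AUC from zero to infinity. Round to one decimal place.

Trapezoidal AUC_0→5.25:
  [0→0.5]: (0.00+7.26)/2 × 0.5 = 1.815
  [0.5→1.5]: (7.26+11.78)/2 × 1 = 9.52
  [1.5→2]: (11.78+11.77)/2 × 0.5 = 5.8875
  [2→5]: (11.77+6.49)/2 × 3 = 27.39
  [5→5.25]: (6.49+6.09)/2 × 0.25 = 1.5725
  Sum = 46.185 mcg/mL·hr
k_e = ln2 / t½ = 0.693147 / 2.59 = 0.2676 hr^-1
Extrapolated tail: C_last / k_e = 6.09 / 0.2676 = 22.758
AUC_0→∞ = 46.185 + 22.758 = 68.943 mcg/mL·hr

AUC = 68.9 mcg/mL·hr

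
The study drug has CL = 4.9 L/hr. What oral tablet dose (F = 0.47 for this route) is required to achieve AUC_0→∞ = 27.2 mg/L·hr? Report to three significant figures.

Dose = 284 mg

Dose = CL × AUC_0→∞ / F
     = 4.9 × 27.2 / 0.47 = 283.574 mg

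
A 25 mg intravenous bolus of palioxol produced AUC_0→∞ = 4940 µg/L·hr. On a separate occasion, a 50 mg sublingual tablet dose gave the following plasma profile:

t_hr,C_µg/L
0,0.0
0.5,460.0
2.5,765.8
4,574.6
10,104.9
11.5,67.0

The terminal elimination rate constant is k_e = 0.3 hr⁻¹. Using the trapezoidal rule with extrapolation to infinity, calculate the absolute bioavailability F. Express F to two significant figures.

Trapezoidal AUC_0→11.5 (sublingual tablet):
  [0→0.5]: (0.0+460.0)/2 × 0.5 = 115.0
  [0.5→2.5]: (460.0+765.8)/2 × 2 = 1225.8
  [2.5→4]: (765.8+574.6)/2 × 1.5 = 1005.3
  [4→10]: (574.6+104.9)/2 × 6 = 2038.5
  [10→11.5]: (104.9+67.0)/2 × 1.5 = 128.925
  Sum = 4513.525 µg/L·hr
Tail: C_last/k_e = 67.0/0.3 = 223.333
AUC_0→∞ (sublingual tablet) = 4513.525 + 223.333 = 4736.858 µg/L·hr
F = (AUC_ev/D_ev)/(AUC_iv/D_iv) = (4736.858/50)/(4940/25) = 94.73716/197.6 = 0.4794

F = 0.48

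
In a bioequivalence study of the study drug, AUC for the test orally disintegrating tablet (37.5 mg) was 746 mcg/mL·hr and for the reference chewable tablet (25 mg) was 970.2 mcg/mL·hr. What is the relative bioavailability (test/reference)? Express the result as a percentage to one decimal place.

F_rel = (AUC_test/D_test) / (AUC_ref/D_ref)
      = (746/37.5) / (970.2/25)
      = 19.8933 / 38.808 = 0.5126 = 51.26%

F_rel = 51.3%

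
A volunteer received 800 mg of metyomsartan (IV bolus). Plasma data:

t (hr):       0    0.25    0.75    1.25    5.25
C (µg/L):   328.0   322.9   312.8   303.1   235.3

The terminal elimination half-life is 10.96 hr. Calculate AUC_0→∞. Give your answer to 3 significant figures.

AUC = 5190 µg/L·hr

Trapezoidal AUC_0→5.25:
  [0→0.25]: (328.0+322.9)/2 × 0.25 = 81.3625
  [0.25→0.75]: (322.9+312.8)/2 × 0.5 = 158.925
  [0.75→1.25]: (312.8+303.1)/2 × 0.5 = 153.975
  [1.25→5.25]: (303.1+235.3)/2 × 4 = 1076.8
  Sum = 1471.0625 µg/L·hr
k_e = ln2 / t½ = 0.693147 / 10.96 = 0.0632 hr^-1
Extrapolated tail: C_last / k_e = 235.3 / 0.0632 = 3723.101
AUC_0→∞ = 1471.0625 + 3723.101 = 5194.1635 µg/L·hr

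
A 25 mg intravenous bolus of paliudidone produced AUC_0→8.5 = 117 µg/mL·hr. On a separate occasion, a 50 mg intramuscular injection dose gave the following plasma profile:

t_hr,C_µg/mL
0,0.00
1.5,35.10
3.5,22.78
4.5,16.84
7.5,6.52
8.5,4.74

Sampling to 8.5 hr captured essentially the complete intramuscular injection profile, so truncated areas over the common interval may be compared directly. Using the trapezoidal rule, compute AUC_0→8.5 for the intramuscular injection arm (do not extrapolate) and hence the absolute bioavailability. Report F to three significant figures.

Trapezoidal AUC_0→8.5 (intramuscular injection):
  [0→1.5]: (0.00+35.10)/2 × 1.5 = 26.325
  [1.5→3.5]: (35.10+22.78)/2 × 2 = 57.88
  [3.5→4.5]: (22.78+16.84)/2 × 1 = 19.81
  [4.5→7.5]: (16.84+6.52)/2 × 3 = 35.04
  [7.5→8.5]: (6.52+4.74)/2 × 1 = 5.63
  Sum = 144.685 µg/mL·hr
F = (AUC_ev/D_ev)/(AUC_iv/D_iv) = (144.685/50)/(117/25) = 2.8937/4.68 = 0.6183

F = 0.618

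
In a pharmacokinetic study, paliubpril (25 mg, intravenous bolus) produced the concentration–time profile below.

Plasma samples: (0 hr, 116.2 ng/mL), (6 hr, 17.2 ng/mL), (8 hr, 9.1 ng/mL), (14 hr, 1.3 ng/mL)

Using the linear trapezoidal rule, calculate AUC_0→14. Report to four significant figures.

AUC = 457.7 ng/mL·hr

Trapezoidal AUC_0→14:
  [0→6]: (116.2+17.2)/2 × 6 = 400.2
  [6→8]: (17.2+9.1)/2 × 2 = 26.3
  [8→14]: (9.1+1.3)/2 × 6 = 31.2
  Sum = 457.7 ng/mL·hr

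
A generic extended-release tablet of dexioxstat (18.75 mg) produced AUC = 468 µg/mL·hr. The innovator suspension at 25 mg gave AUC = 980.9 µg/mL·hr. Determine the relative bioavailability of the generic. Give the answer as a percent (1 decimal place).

F_rel = 63.6%

F_rel = (AUC_test/D_test) / (AUC_ref/D_ref)
      = (468/18.75) / (980.9/25)
      = 24.96 / 39.236 = 0.6362 = 63.62%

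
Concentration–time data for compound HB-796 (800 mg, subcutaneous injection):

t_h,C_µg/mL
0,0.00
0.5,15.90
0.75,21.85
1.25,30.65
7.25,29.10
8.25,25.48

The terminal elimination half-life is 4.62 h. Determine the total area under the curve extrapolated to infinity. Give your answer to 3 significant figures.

AUC = 398 µg/mL·h

Trapezoidal AUC_0→8.25:
  [0→0.5]: (0.00+15.90)/2 × 0.5 = 3.975
  [0.5→0.75]: (15.90+21.85)/2 × 0.25 = 4.71875
  [0.75→1.25]: (21.85+30.65)/2 × 0.5 = 13.125
  [1.25→7.25]: (30.65+29.10)/2 × 6 = 179.25
  [7.25→8.25]: (29.10+25.48)/2 × 1 = 27.29
  Sum = 228.35875 µg/mL·h
k_e = ln2 / t½ = 0.693147 / 4.62 = 0.1500 h^-1
Extrapolated tail: C_last / k_e = 25.48 / 0.15 = 169.867
AUC_0→∞ = 228.35875 + 169.867 = 398.22575 µg/mL·h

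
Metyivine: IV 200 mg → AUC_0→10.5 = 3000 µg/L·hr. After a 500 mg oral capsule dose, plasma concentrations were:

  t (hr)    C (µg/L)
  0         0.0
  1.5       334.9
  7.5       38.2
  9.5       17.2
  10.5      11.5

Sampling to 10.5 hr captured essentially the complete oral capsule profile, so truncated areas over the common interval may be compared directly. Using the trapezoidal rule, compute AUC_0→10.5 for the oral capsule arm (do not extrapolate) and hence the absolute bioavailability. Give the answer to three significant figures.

F = 0.192

Trapezoidal AUC_0→10.5 (oral capsule):
  [0→1.5]: (0.0+334.9)/2 × 1.5 = 251.175
  [1.5→7.5]: (334.9+38.2)/2 × 6 = 1119.3
  [7.5→9.5]: (38.2+17.2)/2 × 2 = 55.4
  [9.5→10.5]: (17.2+11.5)/2 × 1 = 14.35
  Sum = 1440.225 µg/L·hr
F = (AUC_ev/D_ev)/(AUC_iv/D_iv) = (1440.225/500)/(3000/200) = 2.88045/15 = 0.1920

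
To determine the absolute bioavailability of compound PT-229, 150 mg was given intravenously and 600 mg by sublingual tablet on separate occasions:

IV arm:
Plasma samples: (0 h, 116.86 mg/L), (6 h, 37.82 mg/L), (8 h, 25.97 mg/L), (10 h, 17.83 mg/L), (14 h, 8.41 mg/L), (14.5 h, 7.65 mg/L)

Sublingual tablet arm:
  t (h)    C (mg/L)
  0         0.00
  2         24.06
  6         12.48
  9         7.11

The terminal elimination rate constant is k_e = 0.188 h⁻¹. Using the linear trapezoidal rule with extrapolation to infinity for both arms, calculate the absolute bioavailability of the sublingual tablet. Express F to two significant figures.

F = 0.061

Trapezoidal AUC_0→14.5 (IV):
  [0→6]: (116.86+37.82)/2 × 6 = 464.04
  [6→8]: (37.82+25.97)/2 × 2 = 63.79
  [8→10]: (25.97+17.83)/2 × 2 = 43.8
  [10→14]: (17.83+8.41)/2 × 4 = 52.48
  [14→14.5]: (8.41+7.65)/2 × 0.5 = 4.015
  Sum = 628.125 mg/L·h
IV tail: 7.65/0.188 = 40.691; AUC_iv,0→∞ = 628.125 + 40.691 = 668.816 mg/L·h
Trapezoidal AUC_0→9 (sublingual tablet):
  [0→2]: (0.00+24.06)/2 × 2 = 24.06
  [2→6]: (24.06+12.48)/2 × 4 = 73.08
  [6→9]: (12.48+7.11)/2 × 3 = 29.385
  Sum = 126.525 mg/L·h
sublingual tablet tail: 7.11/0.188 = 37.819; AUC_ev,0→∞ = 126.525 + 37.819 = 164.344 mg/L·h
F = (AUC_ev/D_ev)/(AUC_iv/D_iv) = (164.344/600)/(668.816/150) = 0.273907/4.45877 = 0.0614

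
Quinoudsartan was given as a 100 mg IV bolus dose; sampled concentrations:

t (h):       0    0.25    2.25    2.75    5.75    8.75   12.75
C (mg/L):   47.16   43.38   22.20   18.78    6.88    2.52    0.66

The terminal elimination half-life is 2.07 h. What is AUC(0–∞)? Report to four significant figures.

AUC = 148.1 mg/L·h

Trapezoidal AUC_0→12.75:
  [0→0.25]: (47.16+43.38)/2 × 0.25 = 11.3175
  [0.25→2.25]: (43.38+22.20)/2 × 2 = 65.58
  [2.25→2.75]: (22.20+18.78)/2 × 0.5 = 10.245
  [2.75→5.75]: (18.78+6.88)/2 × 3 = 38.49
  [5.75→8.75]: (6.88+2.52)/2 × 3 = 14.1
  [8.75→12.75]: (2.52+0.66)/2 × 4 = 6.36
  Sum = 146.0925 mg/L·h
k_e = ln2 / t½ = 0.693147 / 2.07 = 0.3349 h^-1
Extrapolated tail: C_last / k_e = 0.66 / 0.3349 = 1.971
AUC_0→∞ = 146.0925 + 1.971 = 148.0635 mg/L·h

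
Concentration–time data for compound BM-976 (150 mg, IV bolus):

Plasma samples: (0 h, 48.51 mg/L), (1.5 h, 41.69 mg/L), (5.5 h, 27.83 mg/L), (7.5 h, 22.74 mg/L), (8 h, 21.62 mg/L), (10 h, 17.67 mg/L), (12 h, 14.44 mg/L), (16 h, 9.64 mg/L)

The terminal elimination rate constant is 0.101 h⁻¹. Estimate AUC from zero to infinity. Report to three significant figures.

AUC = 483 mg/L·h

Trapezoidal AUC_0→16:
  [0→1.5]: (48.51+41.69)/2 × 1.5 = 67.65
  [1.5→5.5]: (41.69+27.83)/2 × 4 = 139.04
  [5.5→7.5]: (27.83+22.74)/2 × 2 = 50.57
  [7.5→8]: (22.74+21.62)/2 × 0.5 = 11.09
  [8→10]: (21.62+17.67)/2 × 2 = 39.29
  [10→12]: (17.67+14.44)/2 × 2 = 32.11
  [12→16]: (14.44+9.64)/2 × 4 = 48.16
  Sum = 387.91 mg/L·h
Extrapolated tail: C_last / k_e = 9.64 / 0.101 = 95.446
AUC_0→∞ = 387.91 + 95.446 = 483.356 mg/L·h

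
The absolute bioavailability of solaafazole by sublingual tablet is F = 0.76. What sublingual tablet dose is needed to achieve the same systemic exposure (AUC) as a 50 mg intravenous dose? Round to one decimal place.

D_sublingual = 65.8 mg

For equal systemic exposure: F × D_ev = D_iv
D_ev = D_iv / F = 50 / 0.76 = 65.7895 mg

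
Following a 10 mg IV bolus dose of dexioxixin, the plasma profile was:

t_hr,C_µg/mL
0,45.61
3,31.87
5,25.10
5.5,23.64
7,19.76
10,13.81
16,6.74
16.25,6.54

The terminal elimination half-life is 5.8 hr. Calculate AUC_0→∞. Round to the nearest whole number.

AUC = 386 µg/mL·hr

Trapezoidal AUC_0→16.25:
  [0→3]: (45.61+31.87)/2 × 3 = 116.22
  [3→5]: (31.87+25.10)/2 × 2 = 56.97
  [5→5.5]: (25.10+23.64)/2 × 0.5 = 12.185
  [5.5→7]: (23.64+19.76)/2 × 1.5 = 32.55
  [7→10]: (19.76+13.81)/2 × 3 = 50.355
  [10→16]: (13.81+6.74)/2 × 6 = 61.65
  [16→16.25]: (6.74+6.54)/2 × 0.25 = 1.66
  Sum = 331.59 µg/mL·hr
k_e = ln2 / t½ = 0.693147 / 5.8 = 0.1195 hr^-1
Extrapolated tail: C_last / k_e = 6.54 / 0.1195 = 54.728
AUC_0→∞ = 331.59 + 54.728 = 386.318 µg/mL·hr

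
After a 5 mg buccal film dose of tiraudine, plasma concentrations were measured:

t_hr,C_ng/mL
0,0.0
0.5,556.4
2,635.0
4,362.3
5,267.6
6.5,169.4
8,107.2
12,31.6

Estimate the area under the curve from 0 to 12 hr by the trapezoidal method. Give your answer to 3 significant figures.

Trapezoidal AUC_0→12:
  [0→0.5]: (0.0+556.4)/2 × 0.5 = 139.1
  [0.5→2]: (556.4+635.0)/2 × 1.5 = 893.55
  [2→4]: (635.0+362.3)/2 × 2 = 997.3
  [4→5]: (362.3+267.6)/2 × 1 = 314.95
  [5→6.5]: (267.6+169.4)/2 × 1.5 = 327.75
  [6.5→8]: (169.4+107.2)/2 × 1.5 = 207.45
  [8→12]: (107.2+31.6)/2 × 4 = 277.6
  Sum = 3157.7 ng/mL·hr

AUC = 3160 ng/mL·hr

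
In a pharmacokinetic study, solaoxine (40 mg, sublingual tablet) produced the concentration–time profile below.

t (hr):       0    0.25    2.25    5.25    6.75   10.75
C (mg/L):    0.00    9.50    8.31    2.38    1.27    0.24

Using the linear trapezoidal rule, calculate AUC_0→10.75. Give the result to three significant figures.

Trapezoidal AUC_0→10.75:
  [0→0.25]: (0.00+9.50)/2 × 0.25 = 1.1875
  [0.25→2.25]: (9.50+8.31)/2 × 2 = 17.81
  [2.25→5.25]: (8.31+2.38)/2 × 3 = 16.035
  [5.25→6.75]: (2.38+1.27)/2 × 1.5 = 2.7375
  [6.75→10.75]: (1.27+0.24)/2 × 4 = 3.02
  Sum = 40.79 mg/L·hr

AUC = 40.8 mg/L·hr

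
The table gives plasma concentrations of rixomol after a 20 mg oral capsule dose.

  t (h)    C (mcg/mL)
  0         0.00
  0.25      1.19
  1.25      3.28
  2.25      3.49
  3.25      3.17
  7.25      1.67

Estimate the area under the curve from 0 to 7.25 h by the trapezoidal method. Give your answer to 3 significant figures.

AUC = 18.8 mcg/mL·h

Trapezoidal AUC_0→7.25:
  [0→0.25]: (0.00+1.19)/2 × 0.25 = 0.14875
  [0.25→1.25]: (1.19+3.28)/2 × 1 = 2.235
  [1.25→2.25]: (3.28+3.49)/2 × 1 = 3.385
  [2.25→3.25]: (3.49+3.17)/2 × 1 = 3.33
  [3.25→7.25]: (3.17+1.67)/2 × 4 = 9.68
  Sum = 18.77875 mcg/mL·h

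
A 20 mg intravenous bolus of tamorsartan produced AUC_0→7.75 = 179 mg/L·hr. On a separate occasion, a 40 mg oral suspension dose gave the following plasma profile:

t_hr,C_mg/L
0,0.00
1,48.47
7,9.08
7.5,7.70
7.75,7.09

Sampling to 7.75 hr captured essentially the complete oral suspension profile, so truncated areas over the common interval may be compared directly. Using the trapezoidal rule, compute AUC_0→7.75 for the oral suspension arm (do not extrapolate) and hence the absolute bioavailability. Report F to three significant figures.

Trapezoidal AUC_0→7.75 (oral suspension):
  [0→1]: (0.00+48.47)/2 × 1 = 24.235
  [1→7]: (48.47+9.08)/2 × 6 = 172.65
  [7→7.5]: (9.08+7.70)/2 × 0.5 = 4.195
  [7.5→7.75]: (7.70+7.09)/2 × 0.25 = 1.84875
  Sum = 202.92875 mg/L·hr
F = (AUC_ev/D_ev)/(AUC_iv/D_iv) = (202.92875/40)/(179/20) = 5.07322/8.95 = 0.5668

F = 0.567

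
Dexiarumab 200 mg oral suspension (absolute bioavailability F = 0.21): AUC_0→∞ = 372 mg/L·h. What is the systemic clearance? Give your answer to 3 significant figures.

CL = 0.113 L/h

CL = F × Dose / AUC_0→∞
   = 0.21 × 200 / 372 = 0.112903 L/h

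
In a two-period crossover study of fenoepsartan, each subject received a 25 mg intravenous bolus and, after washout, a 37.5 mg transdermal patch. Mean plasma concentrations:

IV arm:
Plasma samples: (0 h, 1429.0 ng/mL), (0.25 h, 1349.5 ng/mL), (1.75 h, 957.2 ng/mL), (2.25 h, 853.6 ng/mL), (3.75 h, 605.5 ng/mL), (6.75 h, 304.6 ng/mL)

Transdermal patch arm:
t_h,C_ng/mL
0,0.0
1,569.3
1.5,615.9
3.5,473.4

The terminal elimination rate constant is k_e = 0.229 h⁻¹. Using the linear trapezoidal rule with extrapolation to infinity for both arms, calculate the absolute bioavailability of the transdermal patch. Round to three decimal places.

Trapezoidal AUC_0→6.75 (IV):
  [0→0.25]: (1429.0+1349.5)/2 × 0.25 = 347.3125
  [0.25→1.75]: (1349.5+957.2)/2 × 1.5 = 1730.025
  [1.75→2.25]: (957.2+853.6)/2 × 0.5 = 452.7
  [2.25→3.75]: (853.6+605.5)/2 × 1.5 = 1094.325
  [3.75→6.75]: (605.5+304.6)/2 × 3 = 1365.15
  Sum = 4989.5125 ng/mL·h
IV tail: 304.6/0.229 = 1330.131; AUC_iv,0→∞ = 4989.5125 + 1330.131 = 6319.6435 ng/mL·h
Trapezoidal AUC_0→3.5 (transdermal patch):
  [0→1]: (0.0+569.3)/2 × 1 = 284.65
  [1→1.5]: (569.3+615.9)/2 × 0.5 = 296.3
  [1.5→3.5]: (615.9+473.4)/2 × 2 = 1089.3
  Sum = 1670.25 ng/mL·h
transdermal patch tail: 473.4/0.229 = 2067.249; AUC_ev,0→∞ = 1670.25 + 2067.249 = 3737.499 ng/mL·h
F = (AUC_ev/D_ev)/(AUC_iv/D_iv) = (3737.499/37.5)/(6319.6435/25) = 99.66664/252.78574 = 0.3943

F = 0.394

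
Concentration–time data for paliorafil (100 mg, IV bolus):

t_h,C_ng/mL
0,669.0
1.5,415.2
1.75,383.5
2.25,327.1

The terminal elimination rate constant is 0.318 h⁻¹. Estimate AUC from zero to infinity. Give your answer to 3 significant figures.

AUC = 2120 ng/mL·h

Trapezoidal AUC_0→2.25:
  [0→1.5]: (669.0+415.2)/2 × 1.5 = 813.15
  [1.5→1.75]: (415.2+383.5)/2 × 0.25 = 99.8375
  [1.75→2.25]: (383.5+327.1)/2 × 0.5 = 177.65
  Sum = 1090.6375 ng/mL·h
Extrapolated tail: C_last / k_e = 327.1 / 0.318 = 1028.616
AUC_0→∞ = 1090.6375 + 1028.616 = 2119.2535 ng/mL·h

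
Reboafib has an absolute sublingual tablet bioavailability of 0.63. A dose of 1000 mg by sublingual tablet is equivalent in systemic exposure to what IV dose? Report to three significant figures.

Systemic exposure from an extravascular dose = F × D_ev, so the equivalent IV dose is F × D_ev.
D_iv = F × D_ev = 0.63 × 1000 = 630 mg

D_iv = 630 mg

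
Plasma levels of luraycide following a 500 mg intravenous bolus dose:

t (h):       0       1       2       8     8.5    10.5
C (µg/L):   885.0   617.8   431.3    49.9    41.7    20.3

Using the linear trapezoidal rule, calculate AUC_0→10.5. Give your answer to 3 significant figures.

Trapezoidal AUC_0→10.5:
  [0→1]: (885.0+617.8)/2 × 1 = 751.4
  [1→2]: (617.8+431.3)/2 × 1 = 524.55
  [2→8]: (431.3+49.9)/2 × 6 = 1443.6
  [8→8.5]: (49.9+41.7)/2 × 0.5 = 22.9
  [8.5→10.5]: (41.7+20.3)/2 × 2 = 62.0
  Sum = 2804.45 µg/L·h

AUC = 2800 µg/L·h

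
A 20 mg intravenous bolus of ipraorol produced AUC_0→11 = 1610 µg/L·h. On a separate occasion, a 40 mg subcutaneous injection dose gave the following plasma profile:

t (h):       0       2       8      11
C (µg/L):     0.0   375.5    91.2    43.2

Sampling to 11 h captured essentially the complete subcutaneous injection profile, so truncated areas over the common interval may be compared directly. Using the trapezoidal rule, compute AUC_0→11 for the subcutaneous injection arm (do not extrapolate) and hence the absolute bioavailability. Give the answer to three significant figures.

F = 0.614

Trapezoidal AUC_0→11 (subcutaneous injection):
  [0→2]: (0.0+375.5)/2 × 2 = 375.5
  [2→8]: (375.5+91.2)/2 × 6 = 1400.1
  [8→11]: (91.2+43.2)/2 × 3 = 201.6
  Sum = 1977.2 µg/L·h
F = (AUC_ev/D_ev)/(AUC_iv/D_iv) = (1977.2/40)/(1610/20) = 49.43/80.5 = 0.6140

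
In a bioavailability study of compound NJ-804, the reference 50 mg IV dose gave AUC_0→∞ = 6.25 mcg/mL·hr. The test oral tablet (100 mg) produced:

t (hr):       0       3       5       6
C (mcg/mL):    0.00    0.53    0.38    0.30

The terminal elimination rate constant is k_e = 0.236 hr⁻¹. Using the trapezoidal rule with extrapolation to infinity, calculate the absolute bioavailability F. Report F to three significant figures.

F = 0.265

Trapezoidal AUC_0→6 (oral tablet):
  [0→3]: (0.00+0.53)/2 × 3 = 0.795
  [3→5]: (0.53+0.38)/2 × 2 = 0.91
  [5→6]: (0.38+0.30)/2 × 1 = 0.34
  Sum = 2.045 mcg/mL·hr
Tail: C_last/k_e = 0.30/0.236 = 1.271
AUC_0→∞ (oral tablet) = 2.045 + 1.271 = 3.316 mcg/mL·hr
F = (AUC_ev/D_ev)/(AUC_iv/D_iv) = (3.316/100)/(6.25/50) = 0.03316/0.125 = 0.2653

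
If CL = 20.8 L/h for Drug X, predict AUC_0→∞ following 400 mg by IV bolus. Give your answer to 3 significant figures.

AUC_0→∞ = Dose_iv / CL
        = 400 / 20.8 = 19.2308 mg/L·h

AUC = 19.2 mg/L·h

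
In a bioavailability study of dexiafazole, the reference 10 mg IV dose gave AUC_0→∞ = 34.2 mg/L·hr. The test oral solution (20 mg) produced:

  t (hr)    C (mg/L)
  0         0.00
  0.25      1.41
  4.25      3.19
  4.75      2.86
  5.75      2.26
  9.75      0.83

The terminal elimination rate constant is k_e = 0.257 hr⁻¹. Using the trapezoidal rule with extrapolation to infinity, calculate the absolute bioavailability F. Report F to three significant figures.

Trapezoidal AUC_0→9.75 (oral solution):
  [0→0.25]: (0.00+1.41)/2 × 0.25 = 0.17625
  [0.25→4.25]: (1.41+3.19)/2 × 4 = 9.2
  [4.25→4.75]: (3.19+2.86)/2 × 0.5 = 1.5125
  [4.75→5.75]: (2.86+2.26)/2 × 1 = 2.56
  [5.75→9.75]: (2.26+0.83)/2 × 4 = 6.18
  Sum = 19.62875 mg/L·hr
Tail: C_last/k_e = 0.83/0.257 = 3.230
AUC_0→∞ (oral solution) = 19.62875 + 3.230 = 22.85875 mg/L·hr
F = (AUC_ev/D_ev)/(AUC_iv/D_iv) = (22.85875/20)/(34.2/10) = 1.1429375/3.42 = 0.3342

F = 0.334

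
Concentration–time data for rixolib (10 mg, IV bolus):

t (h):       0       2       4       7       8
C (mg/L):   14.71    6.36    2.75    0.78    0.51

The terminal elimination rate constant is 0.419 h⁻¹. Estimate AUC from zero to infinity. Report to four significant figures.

AUC = 37.34 mg/L·h

Trapezoidal AUC_0→8:
  [0→2]: (14.71+6.36)/2 × 2 = 21.07
  [2→4]: (6.36+2.75)/2 × 2 = 9.11
  [4→7]: (2.75+0.78)/2 × 3 = 5.295
  [7→8]: (0.78+0.51)/2 × 1 = 0.645
  Sum = 36.12 mg/L·h
Extrapolated tail: C_last / k_e = 0.51 / 0.419 = 1.217
AUC_0→∞ = 36.12 + 1.217 = 37.337 mg/L·h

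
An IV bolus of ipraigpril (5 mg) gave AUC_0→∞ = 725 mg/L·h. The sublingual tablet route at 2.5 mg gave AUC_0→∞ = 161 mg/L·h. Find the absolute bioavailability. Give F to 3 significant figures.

F = 0.444

F = (AUC_ev / D_ev) / (AUC_iv / D_iv)
  = (161/2.5) / (725/5)
  = 64.4 / 145 = 0.4441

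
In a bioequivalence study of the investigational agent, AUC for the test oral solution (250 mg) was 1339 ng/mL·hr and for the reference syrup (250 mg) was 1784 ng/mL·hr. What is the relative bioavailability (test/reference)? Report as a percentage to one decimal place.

F_rel = (AUC_test/D_test) / (AUC_ref/D_ref)
      = (1339/250) / (1784/250)
      = 5.356 / 7.136 = 0.7506 = 75.06%

F_rel = 75.1%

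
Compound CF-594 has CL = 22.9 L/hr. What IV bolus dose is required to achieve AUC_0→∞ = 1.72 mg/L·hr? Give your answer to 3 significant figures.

Dose = 39.4 mg

Dose_iv = CL × AUC_0→∞
     = 22.9 × 1.72 = 39.388 mg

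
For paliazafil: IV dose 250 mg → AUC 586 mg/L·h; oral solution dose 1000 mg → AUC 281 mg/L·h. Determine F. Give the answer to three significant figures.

F = 0.120

F = (AUC_ev / D_ev) / (AUC_iv / D_iv)
  = (281/1000) / (586/250)
  = 0.281 / 2.344 = 0.1199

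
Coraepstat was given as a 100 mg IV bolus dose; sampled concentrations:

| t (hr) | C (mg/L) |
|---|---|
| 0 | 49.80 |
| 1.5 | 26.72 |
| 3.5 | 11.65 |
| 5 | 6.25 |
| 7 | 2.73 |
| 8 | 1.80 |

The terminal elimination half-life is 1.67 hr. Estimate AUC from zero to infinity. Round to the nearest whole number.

AUC = 125 mg/L·hr

Trapezoidal AUC_0→8:
  [0→1.5]: (49.80+26.72)/2 × 1.5 = 57.39
  [1.5→3.5]: (26.72+11.65)/2 × 2 = 38.37
  [3.5→5]: (11.65+6.25)/2 × 1.5 = 13.425
  [5→7]: (6.25+2.73)/2 × 2 = 8.98
  [7→8]: (2.73+1.80)/2 × 1 = 2.265
  Sum = 120.43 mg/L·hr
k_e = ln2 / t½ = 0.693147 / 1.67 = 0.4151 hr^-1
Extrapolated tail: C_last / k_e = 1.80 / 0.4151 = 4.336
AUC_0→∞ = 120.43 + 4.336 = 124.766 mg/L·hr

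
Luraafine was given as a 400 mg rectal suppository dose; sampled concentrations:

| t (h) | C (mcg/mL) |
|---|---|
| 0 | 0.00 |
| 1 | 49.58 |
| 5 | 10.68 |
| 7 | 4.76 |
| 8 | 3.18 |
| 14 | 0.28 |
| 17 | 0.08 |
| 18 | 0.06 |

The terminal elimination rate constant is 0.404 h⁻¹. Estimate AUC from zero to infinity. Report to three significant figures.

AUC = 176 mcg/mL·h

Trapezoidal AUC_0→18:
  [0→1]: (0.00+49.58)/2 × 1 = 24.79
  [1→5]: (49.58+10.68)/2 × 4 = 120.52
  [5→7]: (10.68+4.76)/2 × 2 = 15.44
  [7→8]: (4.76+3.18)/2 × 1 = 3.97
  [8→14]: (3.18+0.28)/2 × 6 = 10.38
  [14→17]: (0.28+0.08)/2 × 3 = 0.54
  [17→18]: (0.08+0.06)/2 × 1 = 0.07
  Sum = 175.71 mcg/mL·h
Extrapolated tail: C_last / k_e = 0.06 / 0.404 = 0.149
AUC_0→∞ = 175.71 + 0.149 = 175.859 mcg/mL·h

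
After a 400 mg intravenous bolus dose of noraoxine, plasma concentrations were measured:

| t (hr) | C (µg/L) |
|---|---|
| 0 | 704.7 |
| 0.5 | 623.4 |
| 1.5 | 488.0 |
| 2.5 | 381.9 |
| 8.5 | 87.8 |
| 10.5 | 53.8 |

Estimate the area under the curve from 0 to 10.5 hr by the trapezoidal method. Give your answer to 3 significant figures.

AUC = 2870 µg/L·hr

Trapezoidal AUC_0→10.5:
  [0→0.5]: (704.7+623.4)/2 × 0.5 = 332.025
  [0.5→1.5]: (623.4+488.0)/2 × 1 = 555.7
  [1.5→2.5]: (488.0+381.9)/2 × 1 = 434.95
  [2.5→8.5]: (381.9+87.8)/2 × 6 = 1409.1
  [8.5→10.5]: (87.8+53.8)/2 × 2 = 141.6
  Sum = 2873.375 µg/L·hr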